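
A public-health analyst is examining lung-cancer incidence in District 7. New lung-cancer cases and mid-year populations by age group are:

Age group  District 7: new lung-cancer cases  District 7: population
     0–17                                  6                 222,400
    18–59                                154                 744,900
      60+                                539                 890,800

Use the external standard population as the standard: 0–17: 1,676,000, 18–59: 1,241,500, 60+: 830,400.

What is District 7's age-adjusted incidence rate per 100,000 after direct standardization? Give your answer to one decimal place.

21.5

Age-specific rates per 100,000 for District 7: 2.70, 20.67, 60.51.
Standard total = 3,747,900; weights = 0.4472, 0.3313, 0.2216.
Standardized rate: 0.4472×2.70 + 0.3313×20.67 + 0.2216×60.51 = 21.4610 per 100,000.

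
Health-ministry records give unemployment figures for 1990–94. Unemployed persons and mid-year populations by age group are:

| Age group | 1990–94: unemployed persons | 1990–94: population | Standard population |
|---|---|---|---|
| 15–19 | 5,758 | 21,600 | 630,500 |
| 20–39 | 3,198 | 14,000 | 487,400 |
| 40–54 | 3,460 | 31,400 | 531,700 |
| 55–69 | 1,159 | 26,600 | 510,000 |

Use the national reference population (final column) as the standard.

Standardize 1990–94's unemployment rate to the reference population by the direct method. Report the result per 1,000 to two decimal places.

166.80

Age-specific rates per 1,000 for 1990–94: 266.574, 228.429, 110.191, 43.571.
Standard total = 2,159,600; weights = 0.2920, 0.2257, 0.2462, 0.2362.
Standardized rate: 0.2920×266.574 + 0.2257×228.429 + 0.2462×110.191 + 0.2362×43.571 = 166.7999 per 1,000.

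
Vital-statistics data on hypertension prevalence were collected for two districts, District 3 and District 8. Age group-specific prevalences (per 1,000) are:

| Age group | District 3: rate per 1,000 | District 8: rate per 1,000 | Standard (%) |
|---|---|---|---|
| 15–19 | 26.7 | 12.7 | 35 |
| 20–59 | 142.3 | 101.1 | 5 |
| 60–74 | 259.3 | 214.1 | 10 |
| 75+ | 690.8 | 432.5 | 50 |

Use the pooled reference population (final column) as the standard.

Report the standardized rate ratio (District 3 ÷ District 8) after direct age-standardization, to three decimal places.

1.569

Standard weights: 0.35, 0.05, 0.10, 0.50.
District 3: 0.3500×26.7 + 0.0500×142.3 + 0.1000×259.3 + 0.5000×690.8 = 387.7900 per 1,000.
District 8: 0.3500×12.7 + 0.0500×101.1 + 0.1000×214.1 + 0.5000×432.5 = 247.1600 per 1,000.
Ratio = 387.7900 ÷ 247.1600 = 1.56898.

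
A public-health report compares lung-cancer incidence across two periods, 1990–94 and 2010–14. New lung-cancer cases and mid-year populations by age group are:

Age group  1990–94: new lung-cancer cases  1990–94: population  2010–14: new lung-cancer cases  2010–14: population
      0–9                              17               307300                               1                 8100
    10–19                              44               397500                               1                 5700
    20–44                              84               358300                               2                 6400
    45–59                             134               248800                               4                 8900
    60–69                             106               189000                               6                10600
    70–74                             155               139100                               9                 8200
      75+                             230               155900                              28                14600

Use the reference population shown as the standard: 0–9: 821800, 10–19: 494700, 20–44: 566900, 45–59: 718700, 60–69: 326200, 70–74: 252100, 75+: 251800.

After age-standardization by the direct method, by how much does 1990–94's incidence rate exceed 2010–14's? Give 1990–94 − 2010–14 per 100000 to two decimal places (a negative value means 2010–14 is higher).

Age-specific rates per 100000 for 1990–94: 5.53, 11.07, 23.44, 53.86, 56.08, 111.43, 147.53.
For 2010–14: 12.35, 17.54, 31.25, 44.94, 56.60, 109.76, 191.78.
Standard total = 3432200; weights = 0.2394, 0.1441, 0.1652, 0.2094, 0.0950, 0.0735, 0.0734.
1990–94: 0.2394×5.53 + 0.1441×11.07 + 0.1652×23.44 + 0.2094×53.86 + 0.0950×56.08 + 0.0735×111.43 + 0.0734×147.53 = 42.4088 per 100000.
2010–14: 0.2394×12.35 + 0.1441×17.54 + 0.1652×31.25 + 0.2094×44.94 + 0.0950×56.60 + 0.0735×109.76 + 0.0734×191.78 = 47.5687 per 100000.
Difference = 42.4088 − 47.5687 = -5.1600.

-5.16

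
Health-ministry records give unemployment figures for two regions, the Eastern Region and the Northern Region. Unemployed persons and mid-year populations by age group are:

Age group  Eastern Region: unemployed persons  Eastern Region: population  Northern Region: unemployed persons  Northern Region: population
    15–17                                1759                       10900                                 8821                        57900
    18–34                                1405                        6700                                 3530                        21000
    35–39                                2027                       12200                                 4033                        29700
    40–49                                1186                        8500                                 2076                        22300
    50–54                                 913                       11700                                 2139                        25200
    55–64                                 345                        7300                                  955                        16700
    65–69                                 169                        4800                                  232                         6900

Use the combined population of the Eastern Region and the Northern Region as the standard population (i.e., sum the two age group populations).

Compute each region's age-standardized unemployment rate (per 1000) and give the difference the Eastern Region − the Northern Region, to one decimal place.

Age-specific rates per 1000 for the Eastern Region: 161.376, 209.701, 166.148, 139.529, 78.034, 47.260, 35.208.
For the Northern Region: 152.349, 168.095, 135.791, 93.094, 84.881, 57.186, 33.623.
Combined standard total = 241800; weights = 0.2845, 0.1146, 0.1733, 0.1274, 0.1526, 0.0993, 0.0484.
The Eastern Region: 0.2845×161.376 + 0.1146×209.701 + 0.1733×166.148 + 0.1274×139.529 + 0.1526×78.034 + 0.0993×47.260 + 0.0484×35.208 = 134.8062 per 1000.
The Northern Region: 0.2845×152.349 + 0.1146×168.095 + 0.1733×135.791 + 0.1274×93.094 + 0.1526×84.881 + 0.0993×57.186 + 0.0484×33.623 = 118.2496 per 1000.
Difference = 134.8062 − 118.2496 = 16.5566.

16.6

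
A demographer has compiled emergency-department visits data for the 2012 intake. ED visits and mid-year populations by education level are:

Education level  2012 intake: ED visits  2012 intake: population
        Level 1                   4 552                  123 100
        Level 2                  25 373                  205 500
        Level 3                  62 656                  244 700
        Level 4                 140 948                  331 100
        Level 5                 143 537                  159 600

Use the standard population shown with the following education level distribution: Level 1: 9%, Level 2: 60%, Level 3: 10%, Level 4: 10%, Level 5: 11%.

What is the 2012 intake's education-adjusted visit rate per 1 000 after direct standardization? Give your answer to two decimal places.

244.51

Education-specific rates per 1 000 for the 2012 intake: 36.978, 123.470, 256.052, 425.696, 899.355.
Standard weights: 0.09, 0.60, 0.10, 0.10, 0.11.
Standardized rate: 0.0900×36.978 + 0.6000×123.470 + 0.1000×256.052 + 0.1000×425.696 + 0.1100×899.355 = 244.5136 per 1 000.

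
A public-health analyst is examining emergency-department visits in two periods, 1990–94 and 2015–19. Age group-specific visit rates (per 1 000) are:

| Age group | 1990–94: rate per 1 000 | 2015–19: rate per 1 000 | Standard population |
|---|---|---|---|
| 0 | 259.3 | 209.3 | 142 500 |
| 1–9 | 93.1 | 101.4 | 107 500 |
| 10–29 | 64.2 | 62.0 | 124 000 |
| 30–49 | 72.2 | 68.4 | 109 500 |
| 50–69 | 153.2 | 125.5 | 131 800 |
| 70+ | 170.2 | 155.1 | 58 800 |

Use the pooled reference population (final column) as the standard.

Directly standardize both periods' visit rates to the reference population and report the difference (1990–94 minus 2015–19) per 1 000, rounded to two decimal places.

Standard total = 674 100; weights = 0.2114, 0.1595, 0.1839, 0.1624, 0.1955, 0.0872.
1990–94: 0.2114×259.3 + 0.1595×93.1 + 0.1839×64.2 + 0.1624×72.2 + 0.1955×153.2 + 0.0872×170.2 = 137.9984 per 1 000.
2015–19: 0.2114×209.3 + 0.1595×101.4 + 0.1839×62.0 + 0.1624×68.4 + 0.1955×125.5 + 0.0872×155.1 = 120.9974 per 1 000.
Difference = 137.9984 − 120.9974 = 17.0010.

17.00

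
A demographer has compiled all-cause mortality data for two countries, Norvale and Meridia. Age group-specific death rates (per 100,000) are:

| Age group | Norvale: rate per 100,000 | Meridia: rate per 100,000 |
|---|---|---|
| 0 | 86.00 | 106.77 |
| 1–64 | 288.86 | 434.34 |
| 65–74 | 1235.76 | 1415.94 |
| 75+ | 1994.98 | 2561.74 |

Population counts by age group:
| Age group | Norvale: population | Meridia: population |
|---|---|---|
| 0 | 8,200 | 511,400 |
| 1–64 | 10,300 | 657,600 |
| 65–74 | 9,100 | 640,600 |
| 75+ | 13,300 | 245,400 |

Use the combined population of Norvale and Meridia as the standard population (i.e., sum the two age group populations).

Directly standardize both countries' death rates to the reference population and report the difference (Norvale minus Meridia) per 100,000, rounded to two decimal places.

Combined standard total = 2,095,900; weights = 0.2479, 0.3187, 0.3100, 0.1234.
Norvale: 0.2479×86.00 + 0.3187×288.86 + 0.3100×1235.76 + 0.1234×1994.98 = 742.6832 per 100,000.
Meridia: 0.2479×106.77 + 0.3187×434.34 + 0.3100×1415.94 + 0.1234×2561.74 = 920.0018 per 100,000.
Difference = 742.6832 − 920.0018 = -177.3185.

-177.32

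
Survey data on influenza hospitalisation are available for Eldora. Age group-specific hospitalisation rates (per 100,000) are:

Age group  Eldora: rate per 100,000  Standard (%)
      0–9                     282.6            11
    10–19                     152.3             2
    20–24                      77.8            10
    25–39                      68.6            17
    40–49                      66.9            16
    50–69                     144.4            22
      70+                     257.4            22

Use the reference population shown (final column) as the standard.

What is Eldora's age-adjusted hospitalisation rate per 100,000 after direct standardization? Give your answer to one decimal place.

Standard weights: 0.11, 0.02, 0.10, 0.17, 0.16, 0.22, 0.22.
Standardized rate: 0.1100×282.6 + 0.0200×152.3 + 0.1000×77.8 + 0.1700×68.6 + 0.1600×66.9 + 0.2200×144.4 + 0.2200×257.4 = 152.6740 per 100,000.

152.7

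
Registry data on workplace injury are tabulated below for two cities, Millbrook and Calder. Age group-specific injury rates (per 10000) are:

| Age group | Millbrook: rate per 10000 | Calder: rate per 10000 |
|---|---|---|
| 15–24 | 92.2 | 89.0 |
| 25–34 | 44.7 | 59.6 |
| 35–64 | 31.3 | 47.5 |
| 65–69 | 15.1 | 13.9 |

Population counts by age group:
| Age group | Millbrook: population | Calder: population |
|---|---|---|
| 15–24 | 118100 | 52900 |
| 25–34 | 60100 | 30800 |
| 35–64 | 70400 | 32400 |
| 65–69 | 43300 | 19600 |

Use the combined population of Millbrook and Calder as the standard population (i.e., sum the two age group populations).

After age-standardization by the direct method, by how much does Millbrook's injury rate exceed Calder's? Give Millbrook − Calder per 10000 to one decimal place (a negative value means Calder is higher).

Combined standard total = 427600; weights = 0.3999, 0.2126, 0.2404, 0.1471.
Millbrook: 0.3999×92.2 + 0.2126×44.7 + 0.2404×31.3 + 0.1471×15.1 = 56.1199 per 10000.
Calder: 0.3999×89.0 + 0.2126×59.6 + 0.2404×47.5 + 0.1471×13.9 = 61.7258 per 10000.
Difference = 56.1199 − 61.7258 = -5.6059.

-5.6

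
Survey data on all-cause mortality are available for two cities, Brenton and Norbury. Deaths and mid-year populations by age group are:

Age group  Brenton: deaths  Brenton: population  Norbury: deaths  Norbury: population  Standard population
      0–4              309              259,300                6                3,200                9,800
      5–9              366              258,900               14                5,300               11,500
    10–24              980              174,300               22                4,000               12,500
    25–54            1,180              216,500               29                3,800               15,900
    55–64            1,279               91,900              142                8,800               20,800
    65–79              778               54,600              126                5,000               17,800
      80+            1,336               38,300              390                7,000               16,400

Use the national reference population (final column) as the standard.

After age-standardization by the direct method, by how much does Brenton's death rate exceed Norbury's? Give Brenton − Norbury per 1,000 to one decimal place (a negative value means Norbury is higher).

-6.1

Age-specific rates per 1,000 for Brenton: 1.192, 1.414, 5.622, 5.450, 13.917, 14.249, 34.883.
For Norbury: 1.875, 2.642, 5.500, 7.632, 16.136, 25.200, 55.714.
Standard total = 104,700; weights = 0.0936, 0.1098, 0.1194, 0.1519, 0.1987, 0.1700, 0.1566.
Brenton: 0.0936×1.192 + 0.1098×1.414 + 0.1194×5.622 + 0.1519×5.450 + 0.1987×13.917 + 0.1700×14.249 + 0.1566×34.883 = 12.4170 per 1,000.
Norbury: 0.0936×1.875 + 0.1098×2.642 + 0.1194×5.500 + 0.1519×7.632 + 0.1987×16.136 + 0.1700×25.200 + 0.1566×55.714 = 18.4981 per 1,000.
Difference = 12.4170 − 18.4981 = -6.0811.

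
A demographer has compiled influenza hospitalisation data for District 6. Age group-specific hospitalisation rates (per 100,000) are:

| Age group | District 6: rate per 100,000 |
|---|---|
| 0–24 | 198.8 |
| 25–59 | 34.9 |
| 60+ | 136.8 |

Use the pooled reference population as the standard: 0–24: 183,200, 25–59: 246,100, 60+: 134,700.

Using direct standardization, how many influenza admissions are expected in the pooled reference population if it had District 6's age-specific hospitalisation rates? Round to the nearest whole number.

634

Expected influenza admissions = Σ (standard pop × age-specific rate ÷ 100,000)
= 183,200×198.8/100,000 + 246,100×34.9/100,000 + 134,700×136.8/100,000
= 364.20 + 85.89 + 184.27 = 634.36.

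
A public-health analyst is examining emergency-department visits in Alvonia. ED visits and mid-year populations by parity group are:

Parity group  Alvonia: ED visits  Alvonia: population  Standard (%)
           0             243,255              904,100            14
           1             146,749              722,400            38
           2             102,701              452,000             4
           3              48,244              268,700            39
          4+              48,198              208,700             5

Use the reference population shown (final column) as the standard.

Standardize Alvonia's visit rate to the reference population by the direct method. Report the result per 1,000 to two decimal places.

Parity-specific rates per 1,000 for Alvonia: 269.058, 203.141, 227.215, 179.546, 230.944.
Standard weights: 0.14, 0.38, 0.04, 0.39, 0.05.
Standardized rate: 0.1400×269.058 + 0.3800×203.141 + 0.0400×227.215 + 0.3900×179.546 + 0.0500×230.944 = 205.5203 per 1,000.

205.52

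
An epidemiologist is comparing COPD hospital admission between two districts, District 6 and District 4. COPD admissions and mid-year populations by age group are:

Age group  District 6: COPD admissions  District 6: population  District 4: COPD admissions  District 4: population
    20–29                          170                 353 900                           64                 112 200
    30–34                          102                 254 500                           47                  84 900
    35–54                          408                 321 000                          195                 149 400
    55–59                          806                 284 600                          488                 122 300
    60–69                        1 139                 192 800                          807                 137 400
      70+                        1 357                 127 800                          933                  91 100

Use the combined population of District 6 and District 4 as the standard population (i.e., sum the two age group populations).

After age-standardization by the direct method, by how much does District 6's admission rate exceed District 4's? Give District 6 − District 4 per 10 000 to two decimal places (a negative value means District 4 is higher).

Age-specific rates per 10 000 for District 6: 4.80, 4.01, 12.71, 28.32, 59.08, 106.18.
For District 4: 5.70, 5.54, 13.05, 39.90, 58.73, 102.41.
Combined standard total = 2 231 900; weights = 0.2088, 0.1521, 0.2108, 0.1823, 0.1479, 0.0981.
District 6: 0.2088×4.80 + 0.1521×4.01 + 0.2108×12.71 + 0.1823×28.32 + 0.1479×59.08 + 0.0981×106.18 = 28.6088 per 10 000.
District 4: 0.2088×5.70 + 0.1521×5.54 + 0.2108×13.05 + 0.1823×39.90 + 0.1479×58.73 + 0.0981×102.41 = 30.7925 per 10 000.
Difference = 28.6088 − 30.7925 = -2.1837.

-2.18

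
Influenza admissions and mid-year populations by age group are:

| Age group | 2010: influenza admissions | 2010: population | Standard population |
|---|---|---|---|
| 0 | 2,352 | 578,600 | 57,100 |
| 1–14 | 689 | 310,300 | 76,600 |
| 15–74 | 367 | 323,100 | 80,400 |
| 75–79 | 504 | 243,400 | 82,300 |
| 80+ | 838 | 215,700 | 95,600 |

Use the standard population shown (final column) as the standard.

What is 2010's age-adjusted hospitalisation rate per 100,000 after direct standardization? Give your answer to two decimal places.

264.12

Age-specific rates per 100,000 for 2010: 406.50, 222.04, 113.59, 207.07, 388.50.
Standard total = 392,000; weights = 0.1457, 0.1954, 0.2051, 0.2099, 0.2439.
Standardized rate: 0.1457×406.50 + 0.1954×222.04 + 0.2051×113.59 + 0.2099×207.07 + 0.2439×388.50 = 264.1184 per 100,000.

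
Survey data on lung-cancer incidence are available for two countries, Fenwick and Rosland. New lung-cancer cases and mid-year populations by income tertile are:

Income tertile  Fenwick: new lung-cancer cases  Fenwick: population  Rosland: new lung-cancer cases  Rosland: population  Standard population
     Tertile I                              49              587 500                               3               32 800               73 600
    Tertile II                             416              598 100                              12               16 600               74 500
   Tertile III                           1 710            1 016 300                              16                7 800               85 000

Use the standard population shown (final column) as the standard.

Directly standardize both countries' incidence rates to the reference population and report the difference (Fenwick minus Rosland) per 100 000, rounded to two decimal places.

-14.57

Income-specific rates per 100 000 for Fenwick: 8.34, 69.55, 168.26.
For Rosland: 9.15, 72.29, 205.13.
Standard total = 233 100; weights = 0.3157, 0.3196, 0.3647.
Fenwick: 0.3157×8.34 + 0.3196×69.55 + 0.3647×168.26 = 86.2183 per 100 000.
Rosland: 0.3157×9.15 + 0.3196×72.29 + 0.3647×205.13 = 100.7920 per 100 000.
Difference = 86.2183 − 100.7920 = -14.5737.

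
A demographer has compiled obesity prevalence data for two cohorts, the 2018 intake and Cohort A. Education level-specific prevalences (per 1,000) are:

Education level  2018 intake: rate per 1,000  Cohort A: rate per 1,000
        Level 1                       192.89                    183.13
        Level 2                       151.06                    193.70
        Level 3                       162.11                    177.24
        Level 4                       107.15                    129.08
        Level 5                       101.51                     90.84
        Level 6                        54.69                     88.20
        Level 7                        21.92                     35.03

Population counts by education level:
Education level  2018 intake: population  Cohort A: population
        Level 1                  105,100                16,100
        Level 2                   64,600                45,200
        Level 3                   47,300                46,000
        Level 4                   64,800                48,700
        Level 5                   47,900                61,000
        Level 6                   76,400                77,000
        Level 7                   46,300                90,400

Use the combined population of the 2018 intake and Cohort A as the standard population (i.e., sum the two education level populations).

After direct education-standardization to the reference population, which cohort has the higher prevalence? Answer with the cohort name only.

Cohort A

Combined standard total = 836,800; weights = 0.1448, 0.1312, 0.1115, 0.1356, 0.1301, 0.1833, 0.1634.
The 2018 intake: 0.1448×192.89 + 0.1312×151.06 + 0.1115×162.11 + 0.1356×107.15 + 0.1301×101.51 + 0.1833×54.69 + 0.1634×21.92 = 107.1838 per 1,000.
Cohort A: 0.1448×183.13 + 0.1312×193.70 + 0.1115×177.24 + 0.1356×129.08 + 0.1301×90.84 + 0.1833×88.20 + 0.1634×35.03 = 122.9226 per 1,000.
The crude rates (120.91 vs 108.33) would put the 2018 intake higher, but that reflects its education composition; once standardized to a common education structure, Cohort A has the higher underlying rate.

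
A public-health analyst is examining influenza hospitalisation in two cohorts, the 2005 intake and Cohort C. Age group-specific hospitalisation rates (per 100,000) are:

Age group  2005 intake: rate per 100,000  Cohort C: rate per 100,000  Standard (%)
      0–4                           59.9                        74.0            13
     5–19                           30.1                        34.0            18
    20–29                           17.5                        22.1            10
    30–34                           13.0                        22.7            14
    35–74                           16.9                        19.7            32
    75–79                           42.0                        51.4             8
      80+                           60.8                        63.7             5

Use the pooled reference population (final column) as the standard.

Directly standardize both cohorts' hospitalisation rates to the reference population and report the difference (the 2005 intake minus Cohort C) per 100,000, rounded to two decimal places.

Standard weights: 0.13, 0.18, 0.10, 0.14, 0.32, 0.08, 0.05.
The 2005 intake: 0.1300×59.9 + 0.1800×30.1 + 0.1000×17.5 + 0.1400×13.0 + 0.3200×16.9 + 0.0800×42.0 + 0.0500×60.8 = 28.5830 per 100,000.
Cohort C: 0.1300×74.0 + 0.1800×34.0 + 0.1000×22.1 + 0.1400×22.7 + 0.3200×19.7 + 0.0800×51.4 + 0.0500×63.7 = 34.7290 per 100,000.
Difference = 28.5830 − 34.7290 = -6.1460.

-6.15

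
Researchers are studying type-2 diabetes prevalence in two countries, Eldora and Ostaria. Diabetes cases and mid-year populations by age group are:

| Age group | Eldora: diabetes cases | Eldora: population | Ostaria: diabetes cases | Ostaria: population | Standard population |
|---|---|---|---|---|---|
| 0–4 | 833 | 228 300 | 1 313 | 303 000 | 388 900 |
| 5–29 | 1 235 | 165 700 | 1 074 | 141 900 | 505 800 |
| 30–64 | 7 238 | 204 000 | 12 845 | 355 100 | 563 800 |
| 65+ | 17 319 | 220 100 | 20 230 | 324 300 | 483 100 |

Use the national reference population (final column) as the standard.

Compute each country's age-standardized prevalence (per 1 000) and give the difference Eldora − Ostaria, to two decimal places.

3.69

Age-specific rates per 1 000 for Eldora: 3.649, 7.453, 35.480, 78.687.
For Ostaria: 4.333, 7.569, 36.173, 62.381.
Standard total = 1 941 600; weights = 0.2003, 0.2605, 0.2904, 0.2488.
Eldora: 0.2003×3.649 + 0.2605×7.453 + 0.2904×35.480 + 0.2488×78.687 = 32.5537 per 1 000.
Ostaria: 0.2003×4.333 + 0.2605×7.569 + 0.2904×36.173 + 0.2488×62.381 = 28.8647 per 1 000.
Difference = 32.5537 − 28.8647 = 3.6890.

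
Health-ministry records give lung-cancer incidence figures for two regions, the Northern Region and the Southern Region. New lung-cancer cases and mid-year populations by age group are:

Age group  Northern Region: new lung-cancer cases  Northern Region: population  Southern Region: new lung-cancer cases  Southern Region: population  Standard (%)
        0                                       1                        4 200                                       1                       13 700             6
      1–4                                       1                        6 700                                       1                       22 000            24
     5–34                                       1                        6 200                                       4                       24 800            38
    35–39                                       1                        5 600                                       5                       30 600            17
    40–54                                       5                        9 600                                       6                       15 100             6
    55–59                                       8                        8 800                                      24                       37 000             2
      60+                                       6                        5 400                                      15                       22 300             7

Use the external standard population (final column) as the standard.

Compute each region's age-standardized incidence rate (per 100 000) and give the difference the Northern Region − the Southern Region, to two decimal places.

Age-specific rates per 100 000 for the Northern Region: 23.81, 14.93, 16.13, 17.86, 52.08, 90.91, 111.11.
For the Southern Region: 7.30, 4.55, 16.13, 16.34, 39.74, 64.86, 67.26.
Standard weights: 0.06, 0.24, 0.38, 0.17, 0.06, 0.02, 0.07.
The Northern Region: 0.0600×23.81 + 0.2400×14.93 + 0.3800×16.13 + 0.1700×17.86 + 0.0600×52.08 + 0.0200×90.91 + 0.0700×111.11 = 26.8964 per 100 000.
The Southern Region: 0.0600×7.30 + 0.2400×4.55 + 0.3800×16.13 + 0.1700×16.34 + 0.0600×39.74 + 0.0200×64.86 + 0.0700×67.26 = 18.8256 per 100 000.
Difference = 26.8964 − 18.8256 = 8.0708.

8.07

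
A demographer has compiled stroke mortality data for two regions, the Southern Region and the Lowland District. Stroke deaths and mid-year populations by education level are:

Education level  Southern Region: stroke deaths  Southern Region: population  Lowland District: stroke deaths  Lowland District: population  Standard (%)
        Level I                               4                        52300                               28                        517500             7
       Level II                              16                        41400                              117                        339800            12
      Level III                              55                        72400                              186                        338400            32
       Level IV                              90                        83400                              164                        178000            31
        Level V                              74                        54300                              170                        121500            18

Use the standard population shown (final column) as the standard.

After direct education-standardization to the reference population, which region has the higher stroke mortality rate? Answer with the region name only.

Education-specific rates per 100000 for the Southern Region: 7.65, 38.65, 75.97, 107.91, 136.28.
For the Lowland District: 5.41, 34.43, 54.96, 92.13, 139.92.
Standard weights: 0.07, 0.12, 0.32, 0.31, 0.18.
The Southern Region: 0.0700×7.65 + 0.1200×38.65 + 0.3200×75.97 + 0.3100×107.91 + 0.1800×136.28 = 87.4661 per 100000.
The Lowland District: 0.0700×5.41 + 0.1200×34.43 + 0.3200×54.96 + 0.3100×92.13 + 0.1800×139.92 = 75.8462 per 100000.

Southern Region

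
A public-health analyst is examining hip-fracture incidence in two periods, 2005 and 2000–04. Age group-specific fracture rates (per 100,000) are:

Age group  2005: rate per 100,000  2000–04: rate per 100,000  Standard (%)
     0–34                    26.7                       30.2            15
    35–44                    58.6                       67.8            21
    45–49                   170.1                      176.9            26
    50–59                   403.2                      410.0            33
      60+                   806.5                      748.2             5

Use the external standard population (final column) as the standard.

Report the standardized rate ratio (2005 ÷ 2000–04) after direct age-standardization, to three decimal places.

0.985

Standard weights: 0.15, 0.21, 0.26, 0.33, 0.05.
2005: 0.1500×26.7 + 0.2100×58.6 + 0.2600×170.1 + 0.3300×403.2 + 0.0500×806.5 = 233.9180 per 100,000.
2000–04: 0.1500×30.2 + 0.2100×67.8 + 0.2600×176.9 + 0.3300×410.0 + 0.0500×748.2 = 237.4720 per 100,000.
Ratio = 233.9180 ÷ 237.4720 = 0.98503.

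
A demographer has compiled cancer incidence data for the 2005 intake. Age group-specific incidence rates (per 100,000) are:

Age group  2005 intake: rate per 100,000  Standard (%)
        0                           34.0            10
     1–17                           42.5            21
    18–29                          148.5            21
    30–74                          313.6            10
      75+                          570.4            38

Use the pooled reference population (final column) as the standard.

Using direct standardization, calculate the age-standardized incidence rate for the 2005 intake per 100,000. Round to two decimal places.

Standard weights: 0.10, 0.21, 0.21, 0.10, 0.38.
Standardized rate: 0.1000×34.0 + 0.2100×42.5 + 0.2100×148.5 + 0.1000×313.6 + 0.3800×570.4 = 291.6220 per 100,000.

291.62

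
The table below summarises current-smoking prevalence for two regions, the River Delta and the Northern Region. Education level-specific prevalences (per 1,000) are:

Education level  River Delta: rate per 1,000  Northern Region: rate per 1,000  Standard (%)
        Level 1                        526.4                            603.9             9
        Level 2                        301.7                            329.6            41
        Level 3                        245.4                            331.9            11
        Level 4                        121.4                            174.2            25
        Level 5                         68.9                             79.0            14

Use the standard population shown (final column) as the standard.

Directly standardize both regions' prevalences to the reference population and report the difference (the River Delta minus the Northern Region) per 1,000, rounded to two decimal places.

Standard weights: 0.09, 0.41, 0.11, 0.25, 0.14.
The River Delta: 0.0900×526.4 + 0.4100×301.7 + 0.1100×245.4 + 0.2500×121.4 + 0.1400×68.9 = 238.0630 per 1,000.
The Northern Region: 0.0900×603.9 + 0.4100×329.6 + 0.1100×331.9 + 0.2500×174.2 + 0.1400×79.0 = 280.6060 per 1,000.
Difference = 238.0630 − 280.6060 = -42.5430.

-42.54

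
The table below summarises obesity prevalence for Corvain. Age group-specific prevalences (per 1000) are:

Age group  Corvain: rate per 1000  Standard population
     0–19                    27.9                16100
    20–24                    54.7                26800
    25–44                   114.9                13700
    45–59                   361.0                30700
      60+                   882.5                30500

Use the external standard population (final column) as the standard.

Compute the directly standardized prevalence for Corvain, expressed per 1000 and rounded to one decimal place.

352.2

Standard total = 117800; weights = 0.1367, 0.2275, 0.1163, 0.2606, 0.2589.
Standardized rate: 0.1367×27.9 + 0.2275×54.7 + 0.1163×114.9 + 0.2606×361.0 + 0.2589×882.5 = 352.1921 per 1000.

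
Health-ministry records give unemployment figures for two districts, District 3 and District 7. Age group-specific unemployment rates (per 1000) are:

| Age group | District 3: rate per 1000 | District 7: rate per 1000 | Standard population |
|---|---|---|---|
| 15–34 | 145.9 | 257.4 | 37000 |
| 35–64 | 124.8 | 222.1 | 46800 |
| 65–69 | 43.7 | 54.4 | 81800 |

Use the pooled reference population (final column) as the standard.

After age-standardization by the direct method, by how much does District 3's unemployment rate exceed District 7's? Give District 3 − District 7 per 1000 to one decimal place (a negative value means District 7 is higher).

Standard total = 165600; weights = 0.2234, 0.2826, 0.4940.
District 3: 0.2234×145.9 + 0.2826×124.8 + 0.4940×43.7 = 89.4541 per 1000.
District 7: 0.2234×257.4 + 0.2826×222.1 + 0.4940×54.4 = 147.1498 per 1000.
Difference = 89.4541 − 147.1498 = -57.6957.

-57.7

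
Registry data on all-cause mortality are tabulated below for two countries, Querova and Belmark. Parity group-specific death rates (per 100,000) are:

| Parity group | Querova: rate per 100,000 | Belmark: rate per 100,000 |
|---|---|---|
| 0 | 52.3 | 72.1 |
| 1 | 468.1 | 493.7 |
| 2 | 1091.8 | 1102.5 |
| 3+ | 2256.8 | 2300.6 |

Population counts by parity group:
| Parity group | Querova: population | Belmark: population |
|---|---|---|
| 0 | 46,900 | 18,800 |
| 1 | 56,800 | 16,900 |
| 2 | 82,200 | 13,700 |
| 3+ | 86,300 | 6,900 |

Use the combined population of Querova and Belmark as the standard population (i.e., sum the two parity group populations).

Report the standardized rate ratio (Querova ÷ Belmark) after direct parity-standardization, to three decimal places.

Combined standard total = 328,500; weights = 0.2000, 0.2244, 0.2919, 0.2837.
Querova: 0.2000×52.3 + 0.2244×468.1 + 0.2919×1091.8 + 0.2837×2256.8 = 1074.4976 per 100,000.
Belmark: 0.2000×72.1 + 0.2244×493.7 + 0.2919×1102.5 + 0.2837×2300.6 = 1099.7514 per 100,000.
Ratio = 1074.4976 ÷ 1099.7514 = 0.97704.

0.977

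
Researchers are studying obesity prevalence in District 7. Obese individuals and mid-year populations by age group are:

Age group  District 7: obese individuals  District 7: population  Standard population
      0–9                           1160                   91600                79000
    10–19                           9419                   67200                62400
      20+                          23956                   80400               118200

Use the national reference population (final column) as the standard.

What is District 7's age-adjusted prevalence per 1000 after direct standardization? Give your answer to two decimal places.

173.21

Age-specific rates per 1000 for District 7: 12.664, 140.164, 297.960.
Standard total = 259600; weights = 0.3043, 0.2404, 0.4553.
Standardized rate: 0.3043×12.664 + 0.2404×140.164 + 0.4553×297.960 = 173.2109 per 1000.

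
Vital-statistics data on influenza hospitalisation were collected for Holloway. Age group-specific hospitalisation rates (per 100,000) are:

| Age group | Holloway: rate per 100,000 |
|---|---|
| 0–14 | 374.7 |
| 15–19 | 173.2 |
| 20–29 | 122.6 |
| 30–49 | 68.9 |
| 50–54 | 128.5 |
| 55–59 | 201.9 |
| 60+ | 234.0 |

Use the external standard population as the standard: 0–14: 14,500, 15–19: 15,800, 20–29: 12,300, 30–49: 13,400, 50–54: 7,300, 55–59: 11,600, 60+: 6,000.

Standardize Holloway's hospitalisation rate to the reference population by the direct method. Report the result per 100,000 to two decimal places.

188.94

Standard total = 80,900; weights = 0.1792, 0.1953, 0.1520, 0.1656, 0.0902, 0.1434, 0.0742.
Standardized rate: 0.1792×374.7 + 0.1953×173.2 + 0.1520×122.6 + 0.1656×68.9 + 0.0902×128.5 + 0.1434×201.9 + 0.0742×234.0 = 188.9375 per 100,000.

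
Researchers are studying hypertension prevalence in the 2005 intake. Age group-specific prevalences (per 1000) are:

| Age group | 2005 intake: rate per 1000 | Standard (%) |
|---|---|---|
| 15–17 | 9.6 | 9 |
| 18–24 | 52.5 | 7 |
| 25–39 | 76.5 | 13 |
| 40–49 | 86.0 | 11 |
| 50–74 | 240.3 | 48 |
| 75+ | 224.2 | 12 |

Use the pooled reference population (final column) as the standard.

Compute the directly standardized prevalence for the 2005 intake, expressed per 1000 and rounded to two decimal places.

166.19

Standard weights: 0.09, 0.07, 0.13, 0.11, 0.48, 0.12.
Standardized rate: 0.0900×9.6 + 0.0700×52.5 + 0.1300×76.5 + 0.1100×86.0 + 0.4800×240.3 + 0.1200×224.2 = 166.1920 per 1000.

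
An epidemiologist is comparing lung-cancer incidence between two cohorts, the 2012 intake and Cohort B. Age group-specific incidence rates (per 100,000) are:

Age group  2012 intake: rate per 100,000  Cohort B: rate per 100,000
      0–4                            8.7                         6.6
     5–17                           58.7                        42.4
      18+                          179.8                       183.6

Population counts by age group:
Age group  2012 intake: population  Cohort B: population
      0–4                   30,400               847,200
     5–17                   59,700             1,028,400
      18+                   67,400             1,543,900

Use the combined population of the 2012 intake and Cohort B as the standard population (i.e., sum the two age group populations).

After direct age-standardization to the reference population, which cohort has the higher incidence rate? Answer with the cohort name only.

Combined standard total = 3,577,000; weights = 0.2453, 0.3042, 0.4505.
The 2012 intake: 0.2453×8.7 + 0.3042×58.7 + 0.4505×179.8 = 100.9836 per 100,000.
Cohort B: 0.2453×6.6 + 0.3042×42.4 + 0.4505×183.6 = 97.2218 per 100,000.

2012 intake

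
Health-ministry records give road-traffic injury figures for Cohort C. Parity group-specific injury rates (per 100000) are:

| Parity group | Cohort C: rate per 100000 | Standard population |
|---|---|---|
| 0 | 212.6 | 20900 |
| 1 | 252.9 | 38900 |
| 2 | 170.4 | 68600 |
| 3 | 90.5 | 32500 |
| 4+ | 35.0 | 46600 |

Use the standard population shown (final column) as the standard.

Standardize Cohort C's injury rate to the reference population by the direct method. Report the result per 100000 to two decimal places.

147.19

Standard total = 207500; weights = 0.1007, 0.1875, 0.3306, 0.1566, 0.2246.
Standardized rate: 0.1007×212.6 + 0.1875×252.9 + 0.3306×170.4 + 0.1566×90.5 + 0.2246×35.0 = 147.1944 per 100000.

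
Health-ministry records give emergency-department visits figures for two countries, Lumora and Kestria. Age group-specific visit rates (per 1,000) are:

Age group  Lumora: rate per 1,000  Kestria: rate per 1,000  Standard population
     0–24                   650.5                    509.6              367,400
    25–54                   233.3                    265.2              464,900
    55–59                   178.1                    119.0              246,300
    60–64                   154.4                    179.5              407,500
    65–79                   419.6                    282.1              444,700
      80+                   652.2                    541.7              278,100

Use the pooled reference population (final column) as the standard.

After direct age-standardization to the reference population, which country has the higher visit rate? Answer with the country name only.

Standard total = 2,208,900; weights = 0.1663, 0.2105, 0.1115, 0.1845, 0.2013, 0.1259.
Lumora: 0.1663×650.5 + 0.2105×233.3 + 0.1115×178.1 + 0.1845×154.4 + 0.2013×419.6 + 0.1259×652.2 = 372.2268 per 1,000.
Kestria: 0.1663×509.6 + 0.2105×265.2 + 0.1115×119.0 + 0.1845×179.5 + 0.2013×282.1 + 0.1259×541.7 = 311.9522 per 1,000.

Lumora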